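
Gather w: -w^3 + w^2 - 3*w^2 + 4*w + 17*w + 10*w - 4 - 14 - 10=-w^3 - 2*w^2 + 31*w - 28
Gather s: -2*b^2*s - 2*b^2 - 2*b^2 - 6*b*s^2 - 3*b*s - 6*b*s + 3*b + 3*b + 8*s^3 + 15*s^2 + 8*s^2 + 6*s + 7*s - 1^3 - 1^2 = -4*b^2 + 6*b + 8*s^3 + s^2*(23 - 6*b) + s*(-2*b^2 - 9*b + 13) - 2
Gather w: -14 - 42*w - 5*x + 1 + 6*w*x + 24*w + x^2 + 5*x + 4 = w*(6*x - 18) + x^2 - 9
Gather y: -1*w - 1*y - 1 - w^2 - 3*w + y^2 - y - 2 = -w^2 - 4*w + y^2 - 2*y - 3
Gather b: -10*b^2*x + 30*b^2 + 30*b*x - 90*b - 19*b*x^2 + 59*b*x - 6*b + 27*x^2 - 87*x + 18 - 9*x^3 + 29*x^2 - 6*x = b^2*(30 - 10*x) + b*(-19*x^2 + 89*x - 96) - 9*x^3 + 56*x^2 - 93*x + 18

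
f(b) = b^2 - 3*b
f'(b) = 2*b - 3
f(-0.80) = 3.04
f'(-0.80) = -4.60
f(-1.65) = 7.67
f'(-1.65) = -6.30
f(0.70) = -1.61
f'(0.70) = -1.60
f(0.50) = -1.25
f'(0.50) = -2.00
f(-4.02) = 28.22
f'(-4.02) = -11.04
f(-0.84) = 3.23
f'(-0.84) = -4.68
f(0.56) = -1.37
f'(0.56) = -1.88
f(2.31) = -1.59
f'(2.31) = 1.62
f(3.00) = 0.00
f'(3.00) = 3.00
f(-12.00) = 180.00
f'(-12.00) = -27.00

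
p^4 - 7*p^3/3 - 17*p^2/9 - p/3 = p*(p - 3)*(p + 1/3)^2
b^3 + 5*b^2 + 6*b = b*(b + 2)*(b + 3)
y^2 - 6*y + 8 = (y - 4)*(y - 2)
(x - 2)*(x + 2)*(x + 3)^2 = x^4 + 6*x^3 + 5*x^2 - 24*x - 36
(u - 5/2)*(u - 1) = u^2 - 7*u/2 + 5/2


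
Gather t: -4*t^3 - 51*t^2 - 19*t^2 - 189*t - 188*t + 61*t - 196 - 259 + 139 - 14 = -4*t^3 - 70*t^2 - 316*t - 330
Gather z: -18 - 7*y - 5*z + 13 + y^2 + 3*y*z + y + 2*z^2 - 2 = y^2 - 6*y + 2*z^2 + z*(3*y - 5) - 7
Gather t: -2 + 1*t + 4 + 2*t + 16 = 3*t + 18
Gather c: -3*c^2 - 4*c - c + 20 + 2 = -3*c^2 - 5*c + 22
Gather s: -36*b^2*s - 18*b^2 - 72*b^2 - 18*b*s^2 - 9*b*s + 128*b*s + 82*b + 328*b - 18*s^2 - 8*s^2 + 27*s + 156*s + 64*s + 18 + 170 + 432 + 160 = -90*b^2 + 410*b + s^2*(-18*b - 26) + s*(-36*b^2 + 119*b + 247) + 780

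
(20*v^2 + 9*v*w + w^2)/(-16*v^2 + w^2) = (-5*v - w)/(4*v - w)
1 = 1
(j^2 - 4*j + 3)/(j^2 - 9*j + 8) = (j - 3)/(j - 8)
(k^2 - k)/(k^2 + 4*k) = (k - 1)/(k + 4)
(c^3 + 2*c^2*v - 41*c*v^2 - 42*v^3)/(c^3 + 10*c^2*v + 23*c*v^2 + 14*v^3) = (c - 6*v)/(c + 2*v)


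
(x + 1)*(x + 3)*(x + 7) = x^3 + 11*x^2 + 31*x + 21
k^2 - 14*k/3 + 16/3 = (k - 8/3)*(k - 2)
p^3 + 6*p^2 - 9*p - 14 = (p - 2)*(p + 1)*(p + 7)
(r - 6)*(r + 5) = r^2 - r - 30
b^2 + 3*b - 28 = (b - 4)*(b + 7)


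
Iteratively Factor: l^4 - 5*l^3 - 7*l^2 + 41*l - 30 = (l - 2)*(l^3 - 3*l^2 - 13*l + 15) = (l - 2)*(l + 3)*(l^2 - 6*l + 5) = (l - 2)*(l - 1)*(l + 3)*(l - 5)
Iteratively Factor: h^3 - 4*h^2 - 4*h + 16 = (h - 2)*(h^2 - 2*h - 8) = (h - 4)*(h - 2)*(h + 2)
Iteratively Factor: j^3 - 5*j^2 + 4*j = (j)*(j^2 - 5*j + 4) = j*(j - 1)*(j - 4)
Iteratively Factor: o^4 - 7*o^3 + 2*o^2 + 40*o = (o - 4)*(o^3 - 3*o^2 - 10*o) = o*(o - 4)*(o^2 - 3*o - 10) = o*(o - 4)*(o + 2)*(o - 5)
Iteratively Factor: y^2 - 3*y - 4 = (y + 1)*(y - 4)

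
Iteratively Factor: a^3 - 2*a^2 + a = (a - 1)*(a^2 - a) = a*(a - 1)*(a - 1)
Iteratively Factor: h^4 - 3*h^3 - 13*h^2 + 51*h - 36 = (h + 4)*(h^3 - 7*h^2 + 15*h - 9) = (h - 3)*(h + 4)*(h^2 - 4*h + 3) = (h - 3)^2*(h + 4)*(h - 1)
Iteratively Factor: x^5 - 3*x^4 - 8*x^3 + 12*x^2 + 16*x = (x + 1)*(x^4 - 4*x^3 - 4*x^2 + 16*x) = (x + 1)*(x + 2)*(x^3 - 6*x^2 + 8*x) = (x - 4)*(x + 1)*(x + 2)*(x^2 - 2*x) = (x - 4)*(x - 2)*(x + 1)*(x + 2)*(x)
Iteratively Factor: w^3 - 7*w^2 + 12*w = (w - 3)*(w^2 - 4*w) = (w - 4)*(w - 3)*(w)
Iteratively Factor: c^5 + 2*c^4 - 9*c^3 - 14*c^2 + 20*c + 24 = (c - 2)*(c^4 + 4*c^3 - c^2 - 16*c - 12) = (c - 2)*(c + 2)*(c^3 + 2*c^2 - 5*c - 6) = (c - 2)*(c + 2)*(c + 3)*(c^2 - c - 2) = (c - 2)*(c + 1)*(c + 2)*(c + 3)*(c - 2)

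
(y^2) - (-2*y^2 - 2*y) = 3*y^2 + 2*y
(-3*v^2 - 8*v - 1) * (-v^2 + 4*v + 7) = 3*v^4 - 4*v^3 - 52*v^2 - 60*v - 7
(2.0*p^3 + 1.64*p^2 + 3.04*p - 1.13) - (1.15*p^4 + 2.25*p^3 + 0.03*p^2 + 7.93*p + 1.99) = -1.15*p^4 - 0.25*p^3 + 1.61*p^2 - 4.89*p - 3.12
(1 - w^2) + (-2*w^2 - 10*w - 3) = -3*w^2 - 10*w - 2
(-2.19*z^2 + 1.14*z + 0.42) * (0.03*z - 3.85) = -0.0657*z^3 + 8.4657*z^2 - 4.3764*z - 1.617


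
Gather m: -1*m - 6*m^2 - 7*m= -6*m^2 - 8*m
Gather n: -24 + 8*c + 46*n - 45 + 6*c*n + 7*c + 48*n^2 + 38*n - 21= 15*c + 48*n^2 + n*(6*c + 84) - 90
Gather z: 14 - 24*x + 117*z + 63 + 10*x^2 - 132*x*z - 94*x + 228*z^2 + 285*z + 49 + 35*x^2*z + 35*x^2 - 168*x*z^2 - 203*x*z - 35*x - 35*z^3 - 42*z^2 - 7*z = 45*x^2 - 153*x - 35*z^3 + z^2*(186 - 168*x) + z*(35*x^2 - 335*x + 395) + 126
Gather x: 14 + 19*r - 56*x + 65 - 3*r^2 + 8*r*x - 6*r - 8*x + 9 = -3*r^2 + 13*r + x*(8*r - 64) + 88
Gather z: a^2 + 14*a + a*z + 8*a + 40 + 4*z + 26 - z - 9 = a^2 + 22*a + z*(a + 3) + 57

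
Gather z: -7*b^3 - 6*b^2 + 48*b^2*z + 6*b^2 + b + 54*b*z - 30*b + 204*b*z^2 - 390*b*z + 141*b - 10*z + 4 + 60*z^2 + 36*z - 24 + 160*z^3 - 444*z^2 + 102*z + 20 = -7*b^3 + 112*b + 160*z^3 + z^2*(204*b - 384) + z*(48*b^2 - 336*b + 128)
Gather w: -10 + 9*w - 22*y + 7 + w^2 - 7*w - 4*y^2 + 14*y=w^2 + 2*w - 4*y^2 - 8*y - 3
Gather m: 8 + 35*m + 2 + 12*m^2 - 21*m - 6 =12*m^2 + 14*m + 4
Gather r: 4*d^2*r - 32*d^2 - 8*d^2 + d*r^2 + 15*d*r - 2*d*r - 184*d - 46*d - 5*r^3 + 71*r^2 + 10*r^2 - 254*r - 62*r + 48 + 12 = -40*d^2 - 230*d - 5*r^3 + r^2*(d + 81) + r*(4*d^2 + 13*d - 316) + 60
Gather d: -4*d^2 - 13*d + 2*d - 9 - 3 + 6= -4*d^2 - 11*d - 6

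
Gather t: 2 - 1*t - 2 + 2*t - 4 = t - 4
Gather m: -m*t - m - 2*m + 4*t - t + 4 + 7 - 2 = m*(-t - 3) + 3*t + 9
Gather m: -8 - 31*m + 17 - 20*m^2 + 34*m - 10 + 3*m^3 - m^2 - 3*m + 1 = 3*m^3 - 21*m^2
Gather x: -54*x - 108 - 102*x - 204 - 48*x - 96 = -204*x - 408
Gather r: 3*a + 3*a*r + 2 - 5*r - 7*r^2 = 3*a - 7*r^2 + r*(3*a - 5) + 2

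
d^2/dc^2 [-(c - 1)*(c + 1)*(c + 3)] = -6*c - 6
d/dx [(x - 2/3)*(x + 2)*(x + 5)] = 3*x^2 + 38*x/3 + 16/3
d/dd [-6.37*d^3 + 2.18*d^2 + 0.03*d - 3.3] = -19.11*d^2 + 4.36*d + 0.03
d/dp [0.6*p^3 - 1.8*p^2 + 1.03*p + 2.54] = 1.8*p^2 - 3.6*p + 1.03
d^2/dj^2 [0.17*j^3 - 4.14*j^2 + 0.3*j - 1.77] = 1.02*j - 8.28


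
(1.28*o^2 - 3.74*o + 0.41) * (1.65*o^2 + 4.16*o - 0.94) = 2.112*o^4 - 0.8462*o^3 - 16.0851*o^2 + 5.2212*o - 0.3854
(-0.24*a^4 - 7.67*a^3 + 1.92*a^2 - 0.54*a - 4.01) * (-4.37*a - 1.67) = 1.0488*a^5 + 33.9187*a^4 + 4.4185*a^3 - 0.8466*a^2 + 18.4255*a + 6.6967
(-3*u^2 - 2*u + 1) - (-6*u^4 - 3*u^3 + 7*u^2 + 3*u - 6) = 6*u^4 + 3*u^3 - 10*u^2 - 5*u + 7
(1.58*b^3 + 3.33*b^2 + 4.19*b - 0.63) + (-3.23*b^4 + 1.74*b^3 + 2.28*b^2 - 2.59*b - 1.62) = -3.23*b^4 + 3.32*b^3 + 5.61*b^2 + 1.6*b - 2.25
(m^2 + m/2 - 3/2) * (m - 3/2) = m^3 - m^2 - 9*m/4 + 9/4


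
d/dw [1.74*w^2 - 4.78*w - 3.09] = 3.48*w - 4.78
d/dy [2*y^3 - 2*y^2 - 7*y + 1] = 6*y^2 - 4*y - 7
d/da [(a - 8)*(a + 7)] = 2*a - 1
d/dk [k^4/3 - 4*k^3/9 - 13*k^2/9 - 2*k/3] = 4*k^3/3 - 4*k^2/3 - 26*k/9 - 2/3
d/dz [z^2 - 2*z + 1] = 2*z - 2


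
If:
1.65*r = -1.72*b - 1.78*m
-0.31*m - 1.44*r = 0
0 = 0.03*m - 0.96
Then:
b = -26.51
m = 32.00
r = -6.89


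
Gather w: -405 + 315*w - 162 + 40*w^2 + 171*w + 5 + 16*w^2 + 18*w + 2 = 56*w^2 + 504*w - 560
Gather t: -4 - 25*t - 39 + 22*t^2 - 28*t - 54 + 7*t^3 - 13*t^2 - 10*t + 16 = 7*t^3 + 9*t^2 - 63*t - 81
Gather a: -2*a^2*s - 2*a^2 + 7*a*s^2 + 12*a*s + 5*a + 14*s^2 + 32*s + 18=a^2*(-2*s - 2) + a*(7*s^2 + 12*s + 5) + 14*s^2 + 32*s + 18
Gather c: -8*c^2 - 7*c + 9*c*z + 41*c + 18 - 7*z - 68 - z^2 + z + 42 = -8*c^2 + c*(9*z + 34) - z^2 - 6*z - 8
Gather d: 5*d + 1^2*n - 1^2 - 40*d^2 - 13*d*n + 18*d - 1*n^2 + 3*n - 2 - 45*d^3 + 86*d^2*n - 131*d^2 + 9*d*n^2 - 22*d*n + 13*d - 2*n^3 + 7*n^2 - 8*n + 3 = -45*d^3 + d^2*(86*n - 171) + d*(9*n^2 - 35*n + 36) - 2*n^3 + 6*n^2 - 4*n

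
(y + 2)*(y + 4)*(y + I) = y^3 + 6*y^2 + I*y^2 + 8*y + 6*I*y + 8*I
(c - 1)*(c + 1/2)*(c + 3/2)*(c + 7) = c^4 + 8*c^3 + 23*c^2/4 - 19*c/2 - 21/4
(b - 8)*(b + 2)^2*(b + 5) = b^4 + b^3 - 48*b^2 - 172*b - 160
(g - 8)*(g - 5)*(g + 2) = g^3 - 11*g^2 + 14*g + 80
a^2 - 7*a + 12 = (a - 4)*(a - 3)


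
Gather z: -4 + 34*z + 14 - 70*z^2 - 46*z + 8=-70*z^2 - 12*z + 18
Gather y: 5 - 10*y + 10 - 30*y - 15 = -40*y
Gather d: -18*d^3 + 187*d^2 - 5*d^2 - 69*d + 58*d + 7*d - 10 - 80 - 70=-18*d^3 + 182*d^2 - 4*d - 160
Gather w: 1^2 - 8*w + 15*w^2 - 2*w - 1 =15*w^2 - 10*w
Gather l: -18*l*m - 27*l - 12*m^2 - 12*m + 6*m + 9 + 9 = l*(-18*m - 27) - 12*m^2 - 6*m + 18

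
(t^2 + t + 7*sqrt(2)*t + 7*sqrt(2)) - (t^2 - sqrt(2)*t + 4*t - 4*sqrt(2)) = -3*t + 8*sqrt(2)*t + 11*sqrt(2)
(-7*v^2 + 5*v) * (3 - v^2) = 7*v^4 - 5*v^3 - 21*v^2 + 15*v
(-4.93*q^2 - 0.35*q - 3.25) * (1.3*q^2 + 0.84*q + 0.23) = -6.409*q^4 - 4.5962*q^3 - 5.6529*q^2 - 2.8105*q - 0.7475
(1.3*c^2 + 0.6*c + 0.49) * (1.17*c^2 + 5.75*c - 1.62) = 1.521*c^4 + 8.177*c^3 + 1.9173*c^2 + 1.8455*c - 0.7938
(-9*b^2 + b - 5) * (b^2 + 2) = -9*b^4 + b^3 - 23*b^2 + 2*b - 10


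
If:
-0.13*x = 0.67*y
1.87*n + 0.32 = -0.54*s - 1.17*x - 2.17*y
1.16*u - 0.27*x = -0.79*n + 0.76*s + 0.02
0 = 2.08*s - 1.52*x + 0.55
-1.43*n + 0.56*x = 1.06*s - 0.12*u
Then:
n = 0.22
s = -0.64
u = -0.67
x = -0.51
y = 0.10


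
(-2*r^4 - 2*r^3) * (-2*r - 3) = 4*r^5 + 10*r^4 + 6*r^3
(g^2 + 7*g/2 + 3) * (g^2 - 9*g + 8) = g^4 - 11*g^3/2 - 41*g^2/2 + g + 24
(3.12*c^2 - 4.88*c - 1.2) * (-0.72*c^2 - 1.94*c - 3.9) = -2.2464*c^4 - 2.5392*c^3 - 1.8368*c^2 + 21.36*c + 4.68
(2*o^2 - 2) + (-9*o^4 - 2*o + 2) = -9*o^4 + 2*o^2 - 2*o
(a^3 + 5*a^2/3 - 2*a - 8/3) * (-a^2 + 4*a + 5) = -a^5 + 7*a^4/3 + 41*a^3/3 + 3*a^2 - 62*a/3 - 40/3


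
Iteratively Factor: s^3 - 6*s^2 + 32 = (s - 4)*(s^2 - 2*s - 8) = (s - 4)*(s + 2)*(s - 4)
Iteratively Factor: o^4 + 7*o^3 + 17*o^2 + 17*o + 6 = (o + 1)*(o^3 + 6*o^2 + 11*o + 6) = (o + 1)*(o + 2)*(o^2 + 4*o + 3) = (o + 1)*(o + 2)*(o + 3)*(o + 1)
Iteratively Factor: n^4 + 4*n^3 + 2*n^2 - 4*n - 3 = (n + 3)*(n^3 + n^2 - n - 1) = (n - 1)*(n + 3)*(n^2 + 2*n + 1) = (n - 1)*(n + 1)*(n + 3)*(n + 1)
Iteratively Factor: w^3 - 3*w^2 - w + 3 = (w - 1)*(w^2 - 2*w - 3) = (w - 3)*(w - 1)*(w + 1)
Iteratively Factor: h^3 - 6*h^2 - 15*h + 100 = (h + 4)*(h^2 - 10*h + 25) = (h - 5)*(h + 4)*(h - 5)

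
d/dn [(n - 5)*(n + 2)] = 2*n - 3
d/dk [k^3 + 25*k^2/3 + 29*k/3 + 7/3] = 3*k^2 + 50*k/3 + 29/3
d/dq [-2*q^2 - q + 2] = -4*q - 1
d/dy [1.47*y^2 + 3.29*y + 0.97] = 2.94*y + 3.29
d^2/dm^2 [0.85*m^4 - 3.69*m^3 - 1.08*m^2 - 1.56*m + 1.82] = 10.2*m^2 - 22.14*m - 2.16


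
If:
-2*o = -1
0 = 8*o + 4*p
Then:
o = 1/2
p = -1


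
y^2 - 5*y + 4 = (y - 4)*(y - 1)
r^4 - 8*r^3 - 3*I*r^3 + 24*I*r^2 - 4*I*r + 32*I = (r - 8)*(r - 2*I)^2*(r + I)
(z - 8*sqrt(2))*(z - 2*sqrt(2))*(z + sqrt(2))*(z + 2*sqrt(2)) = z^4 - 7*sqrt(2)*z^3 - 24*z^2 + 56*sqrt(2)*z + 128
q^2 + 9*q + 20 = (q + 4)*(q + 5)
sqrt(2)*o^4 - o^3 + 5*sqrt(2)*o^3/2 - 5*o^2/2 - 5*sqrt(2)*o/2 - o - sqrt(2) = (o + 2)*(o - sqrt(2))*(o + sqrt(2)/2)*(sqrt(2)*o + sqrt(2)/2)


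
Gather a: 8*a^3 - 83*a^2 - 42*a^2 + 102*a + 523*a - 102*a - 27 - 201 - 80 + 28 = 8*a^3 - 125*a^2 + 523*a - 280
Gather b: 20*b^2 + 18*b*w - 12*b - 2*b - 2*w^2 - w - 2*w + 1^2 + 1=20*b^2 + b*(18*w - 14) - 2*w^2 - 3*w + 2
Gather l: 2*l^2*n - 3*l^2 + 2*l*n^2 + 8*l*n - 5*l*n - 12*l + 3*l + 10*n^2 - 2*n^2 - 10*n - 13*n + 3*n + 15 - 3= l^2*(2*n - 3) + l*(2*n^2 + 3*n - 9) + 8*n^2 - 20*n + 12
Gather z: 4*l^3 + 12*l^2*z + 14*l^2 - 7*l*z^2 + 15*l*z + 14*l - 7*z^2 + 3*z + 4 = 4*l^3 + 14*l^2 + 14*l + z^2*(-7*l - 7) + z*(12*l^2 + 15*l + 3) + 4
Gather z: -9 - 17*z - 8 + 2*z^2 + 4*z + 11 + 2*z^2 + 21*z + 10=4*z^2 + 8*z + 4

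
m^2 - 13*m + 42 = (m - 7)*(m - 6)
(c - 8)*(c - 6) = c^2 - 14*c + 48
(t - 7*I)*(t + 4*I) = t^2 - 3*I*t + 28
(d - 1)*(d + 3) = d^2 + 2*d - 3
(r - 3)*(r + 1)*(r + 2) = r^3 - 7*r - 6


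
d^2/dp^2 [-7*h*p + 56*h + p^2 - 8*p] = 2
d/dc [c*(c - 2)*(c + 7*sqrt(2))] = 3*c^2 - 4*c + 14*sqrt(2)*c - 14*sqrt(2)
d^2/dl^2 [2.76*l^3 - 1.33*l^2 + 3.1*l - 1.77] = 16.56*l - 2.66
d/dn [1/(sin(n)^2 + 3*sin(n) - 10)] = -(2*sin(n) + 3)*cos(n)/(sin(n)^2 + 3*sin(n) - 10)^2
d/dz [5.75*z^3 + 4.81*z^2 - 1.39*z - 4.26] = 17.25*z^2 + 9.62*z - 1.39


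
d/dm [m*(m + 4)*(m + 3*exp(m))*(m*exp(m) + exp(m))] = (m^4 + 6*m^3*exp(m) + 9*m^3 + 39*m^2*exp(m) + 19*m^2 + 54*m*exp(m) + 8*m + 12*exp(m))*exp(m)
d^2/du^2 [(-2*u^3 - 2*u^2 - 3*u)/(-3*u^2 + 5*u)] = 214/(27*u^3 - 135*u^2 + 225*u - 125)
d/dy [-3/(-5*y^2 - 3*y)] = 3*(-10*y - 3)/(y^2*(5*y + 3)^2)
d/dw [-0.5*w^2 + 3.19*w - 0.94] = 3.19 - 1.0*w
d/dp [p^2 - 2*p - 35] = 2*p - 2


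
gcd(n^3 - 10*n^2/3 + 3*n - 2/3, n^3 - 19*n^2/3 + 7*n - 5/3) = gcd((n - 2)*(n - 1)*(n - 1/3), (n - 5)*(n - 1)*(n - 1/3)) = n^2 - 4*n/3 + 1/3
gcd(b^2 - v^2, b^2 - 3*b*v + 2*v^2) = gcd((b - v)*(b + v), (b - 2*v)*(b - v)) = -b + v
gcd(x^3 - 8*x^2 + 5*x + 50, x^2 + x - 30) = x - 5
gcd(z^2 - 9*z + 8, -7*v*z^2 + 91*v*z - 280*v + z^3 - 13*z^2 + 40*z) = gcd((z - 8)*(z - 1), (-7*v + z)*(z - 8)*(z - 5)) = z - 8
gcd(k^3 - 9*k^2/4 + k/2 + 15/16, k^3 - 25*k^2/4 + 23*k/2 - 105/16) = k^2 - 11*k/4 + 15/8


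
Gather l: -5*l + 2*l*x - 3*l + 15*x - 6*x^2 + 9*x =l*(2*x - 8) - 6*x^2 + 24*x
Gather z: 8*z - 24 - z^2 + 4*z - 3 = -z^2 + 12*z - 27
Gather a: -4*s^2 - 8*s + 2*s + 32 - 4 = -4*s^2 - 6*s + 28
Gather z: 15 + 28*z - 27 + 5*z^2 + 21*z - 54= 5*z^2 + 49*z - 66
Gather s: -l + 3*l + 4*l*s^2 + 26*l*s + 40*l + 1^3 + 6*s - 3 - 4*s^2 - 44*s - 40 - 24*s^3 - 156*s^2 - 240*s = 42*l - 24*s^3 + s^2*(4*l - 160) + s*(26*l - 278) - 42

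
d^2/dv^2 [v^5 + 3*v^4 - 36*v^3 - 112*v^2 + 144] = 20*v^3 + 36*v^2 - 216*v - 224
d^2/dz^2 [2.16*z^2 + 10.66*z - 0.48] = 4.32000000000000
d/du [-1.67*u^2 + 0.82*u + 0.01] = 0.82 - 3.34*u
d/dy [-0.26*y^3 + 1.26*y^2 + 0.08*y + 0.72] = -0.78*y^2 + 2.52*y + 0.08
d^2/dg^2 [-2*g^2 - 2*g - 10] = -4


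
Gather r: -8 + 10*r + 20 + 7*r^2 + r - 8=7*r^2 + 11*r + 4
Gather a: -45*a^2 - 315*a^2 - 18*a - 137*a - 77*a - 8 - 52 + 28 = -360*a^2 - 232*a - 32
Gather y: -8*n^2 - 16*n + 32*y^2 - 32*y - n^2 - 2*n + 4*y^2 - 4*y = -9*n^2 - 18*n + 36*y^2 - 36*y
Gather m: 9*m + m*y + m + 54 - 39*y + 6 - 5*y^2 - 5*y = m*(y + 10) - 5*y^2 - 44*y + 60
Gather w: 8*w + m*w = w*(m + 8)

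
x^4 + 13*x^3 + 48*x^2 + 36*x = x*(x + 1)*(x + 6)^2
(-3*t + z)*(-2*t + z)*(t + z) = 6*t^3 + t^2*z - 4*t*z^2 + z^3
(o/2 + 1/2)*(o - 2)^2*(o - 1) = o^4/2 - 2*o^3 + 3*o^2/2 + 2*o - 2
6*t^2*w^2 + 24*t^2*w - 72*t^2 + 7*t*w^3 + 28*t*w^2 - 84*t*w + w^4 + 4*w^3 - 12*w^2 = (t + w)*(6*t + w)*(w - 2)*(w + 6)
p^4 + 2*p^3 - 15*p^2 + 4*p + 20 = (p - 2)^2*(p + 1)*(p + 5)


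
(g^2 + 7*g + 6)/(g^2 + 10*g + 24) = (g + 1)/(g + 4)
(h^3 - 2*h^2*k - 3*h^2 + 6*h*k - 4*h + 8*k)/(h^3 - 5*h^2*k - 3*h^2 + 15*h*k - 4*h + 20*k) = (h - 2*k)/(h - 5*k)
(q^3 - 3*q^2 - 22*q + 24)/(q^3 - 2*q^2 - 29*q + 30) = (q + 4)/(q + 5)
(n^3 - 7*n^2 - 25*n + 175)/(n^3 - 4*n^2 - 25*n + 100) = (n - 7)/(n - 4)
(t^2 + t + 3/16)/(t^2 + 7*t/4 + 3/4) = (t + 1/4)/(t + 1)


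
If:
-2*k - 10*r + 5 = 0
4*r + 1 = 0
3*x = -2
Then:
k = 15/4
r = -1/4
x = -2/3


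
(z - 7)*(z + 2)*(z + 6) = z^3 + z^2 - 44*z - 84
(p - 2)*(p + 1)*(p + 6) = p^3 + 5*p^2 - 8*p - 12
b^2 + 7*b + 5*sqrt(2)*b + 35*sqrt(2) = (b + 7)*(b + 5*sqrt(2))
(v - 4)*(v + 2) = v^2 - 2*v - 8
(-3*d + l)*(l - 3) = -3*d*l + 9*d + l^2 - 3*l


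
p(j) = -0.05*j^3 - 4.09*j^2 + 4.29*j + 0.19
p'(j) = -0.15*j^2 - 8.18*j + 4.29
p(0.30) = 1.11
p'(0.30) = 1.82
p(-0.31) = -1.53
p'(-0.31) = 6.81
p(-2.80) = -42.79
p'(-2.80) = 26.02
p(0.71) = 1.16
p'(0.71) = -1.59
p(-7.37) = -233.57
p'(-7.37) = 56.43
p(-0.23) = -1.01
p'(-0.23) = 6.16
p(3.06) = -26.41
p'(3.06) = -22.15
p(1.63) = -3.90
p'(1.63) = -9.44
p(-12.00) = -553.85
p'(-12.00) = 80.85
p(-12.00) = -553.85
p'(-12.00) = 80.85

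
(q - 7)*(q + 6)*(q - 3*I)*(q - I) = q^4 - q^3 - 4*I*q^3 - 45*q^2 + 4*I*q^2 + 3*q + 168*I*q + 126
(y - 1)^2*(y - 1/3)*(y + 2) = y^4 - y^3/3 - 3*y^2 + 3*y - 2/3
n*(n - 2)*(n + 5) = n^3 + 3*n^2 - 10*n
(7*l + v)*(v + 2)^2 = 7*l*v^2 + 28*l*v + 28*l + v^3 + 4*v^2 + 4*v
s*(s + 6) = s^2 + 6*s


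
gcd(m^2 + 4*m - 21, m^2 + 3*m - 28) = m + 7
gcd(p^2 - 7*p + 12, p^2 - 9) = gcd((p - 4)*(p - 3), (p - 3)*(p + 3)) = p - 3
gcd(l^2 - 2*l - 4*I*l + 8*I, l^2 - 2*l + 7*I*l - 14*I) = l - 2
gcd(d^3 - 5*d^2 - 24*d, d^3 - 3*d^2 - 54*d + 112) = d - 8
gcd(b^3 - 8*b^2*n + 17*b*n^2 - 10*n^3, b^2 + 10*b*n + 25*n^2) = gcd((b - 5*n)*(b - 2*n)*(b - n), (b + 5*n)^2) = 1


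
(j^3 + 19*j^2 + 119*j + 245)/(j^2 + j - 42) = (j^2 + 12*j + 35)/(j - 6)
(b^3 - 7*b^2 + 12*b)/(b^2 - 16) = b*(b - 3)/(b + 4)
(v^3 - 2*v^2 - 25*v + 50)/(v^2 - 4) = (v^2 - 25)/(v + 2)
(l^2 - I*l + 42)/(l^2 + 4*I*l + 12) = (l - 7*I)/(l - 2*I)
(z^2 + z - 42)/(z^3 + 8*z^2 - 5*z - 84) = (z - 6)/(z^2 + z - 12)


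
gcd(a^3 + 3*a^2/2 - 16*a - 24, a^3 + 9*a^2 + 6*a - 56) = a + 4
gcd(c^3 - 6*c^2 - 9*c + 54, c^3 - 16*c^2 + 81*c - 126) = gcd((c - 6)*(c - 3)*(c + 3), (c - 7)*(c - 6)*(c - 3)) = c^2 - 9*c + 18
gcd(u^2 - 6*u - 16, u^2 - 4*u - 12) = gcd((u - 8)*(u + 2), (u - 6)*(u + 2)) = u + 2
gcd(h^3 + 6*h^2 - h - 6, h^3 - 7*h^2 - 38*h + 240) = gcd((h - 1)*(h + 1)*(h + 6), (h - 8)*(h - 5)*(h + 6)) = h + 6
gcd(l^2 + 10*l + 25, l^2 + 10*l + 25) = l^2 + 10*l + 25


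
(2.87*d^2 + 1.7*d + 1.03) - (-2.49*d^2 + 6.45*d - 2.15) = 5.36*d^2 - 4.75*d + 3.18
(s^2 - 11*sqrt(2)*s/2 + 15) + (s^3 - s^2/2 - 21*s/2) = s^3 + s^2/2 - 21*s/2 - 11*sqrt(2)*s/2 + 15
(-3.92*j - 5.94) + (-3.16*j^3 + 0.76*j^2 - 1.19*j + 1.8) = -3.16*j^3 + 0.76*j^2 - 5.11*j - 4.14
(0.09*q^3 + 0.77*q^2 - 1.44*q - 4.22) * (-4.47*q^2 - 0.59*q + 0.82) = -0.4023*q^5 - 3.495*q^4 + 6.0563*q^3 + 20.3444*q^2 + 1.309*q - 3.4604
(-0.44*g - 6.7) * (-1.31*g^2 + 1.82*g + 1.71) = 0.5764*g^3 + 7.9762*g^2 - 12.9464*g - 11.457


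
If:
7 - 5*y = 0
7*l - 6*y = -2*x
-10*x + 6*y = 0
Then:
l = 24/25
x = 21/25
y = 7/5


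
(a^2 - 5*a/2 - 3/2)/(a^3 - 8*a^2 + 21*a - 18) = (a + 1/2)/(a^2 - 5*a + 6)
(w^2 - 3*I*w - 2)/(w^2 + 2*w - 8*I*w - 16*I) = (w^2 - 3*I*w - 2)/(w^2 + w*(2 - 8*I) - 16*I)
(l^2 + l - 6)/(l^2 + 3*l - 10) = (l + 3)/(l + 5)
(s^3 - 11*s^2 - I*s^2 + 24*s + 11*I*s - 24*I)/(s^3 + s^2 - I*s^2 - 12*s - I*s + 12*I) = (s - 8)/(s + 4)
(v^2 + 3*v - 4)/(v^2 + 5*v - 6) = (v + 4)/(v + 6)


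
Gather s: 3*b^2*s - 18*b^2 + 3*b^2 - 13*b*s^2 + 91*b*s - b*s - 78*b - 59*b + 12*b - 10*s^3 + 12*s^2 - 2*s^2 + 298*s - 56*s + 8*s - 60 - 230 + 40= -15*b^2 - 125*b - 10*s^3 + s^2*(10 - 13*b) + s*(3*b^2 + 90*b + 250) - 250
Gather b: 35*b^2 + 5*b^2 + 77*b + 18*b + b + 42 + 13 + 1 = 40*b^2 + 96*b + 56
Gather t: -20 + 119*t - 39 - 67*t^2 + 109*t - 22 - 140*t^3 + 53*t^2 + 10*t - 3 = -140*t^3 - 14*t^2 + 238*t - 84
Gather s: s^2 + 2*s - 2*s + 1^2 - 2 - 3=s^2 - 4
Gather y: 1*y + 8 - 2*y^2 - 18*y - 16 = -2*y^2 - 17*y - 8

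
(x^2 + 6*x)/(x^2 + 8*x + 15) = x*(x + 6)/(x^2 + 8*x + 15)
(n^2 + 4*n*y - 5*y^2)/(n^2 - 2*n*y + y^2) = (-n - 5*y)/(-n + y)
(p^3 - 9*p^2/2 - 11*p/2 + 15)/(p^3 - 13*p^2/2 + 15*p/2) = (p + 2)/p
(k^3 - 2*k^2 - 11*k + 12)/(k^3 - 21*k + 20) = (k + 3)/(k + 5)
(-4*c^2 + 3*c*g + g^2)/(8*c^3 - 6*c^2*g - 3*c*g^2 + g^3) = (-4*c - g)/(8*c^2 + 2*c*g - g^2)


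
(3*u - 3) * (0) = 0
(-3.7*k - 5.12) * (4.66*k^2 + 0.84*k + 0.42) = -17.242*k^3 - 26.9672*k^2 - 5.8548*k - 2.1504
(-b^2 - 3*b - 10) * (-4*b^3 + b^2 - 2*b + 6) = 4*b^5 + 11*b^4 + 39*b^3 - 10*b^2 + 2*b - 60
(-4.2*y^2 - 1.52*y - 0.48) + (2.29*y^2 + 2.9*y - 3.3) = -1.91*y^2 + 1.38*y - 3.78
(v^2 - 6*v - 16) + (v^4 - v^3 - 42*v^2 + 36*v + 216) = v^4 - v^3 - 41*v^2 + 30*v + 200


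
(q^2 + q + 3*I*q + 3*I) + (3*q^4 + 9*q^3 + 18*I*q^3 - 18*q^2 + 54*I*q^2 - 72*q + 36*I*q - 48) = 3*q^4 + 9*q^3 + 18*I*q^3 - 17*q^2 + 54*I*q^2 - 71*q + 39*I*q - 48 + 3*I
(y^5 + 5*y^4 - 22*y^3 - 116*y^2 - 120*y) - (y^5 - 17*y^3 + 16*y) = 5*y^4 - 5*y^3 - 116*y^2 - 136*y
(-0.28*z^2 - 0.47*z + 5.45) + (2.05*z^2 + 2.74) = 1.77*z^2 - 0.47*z + 8.19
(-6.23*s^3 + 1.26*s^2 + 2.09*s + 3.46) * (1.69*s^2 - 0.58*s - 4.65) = -10.5287*s^5 + 5.7428*s^4 + 31.7708*s^3 - 1.2238*s^2 - 11.7253*s - 16.089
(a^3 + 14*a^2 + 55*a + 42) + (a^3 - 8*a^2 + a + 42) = 2*a^3 + 6*a^2 + 56*a + 84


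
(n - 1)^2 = n^2 - 2*n + 1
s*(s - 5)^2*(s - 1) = s^4 - 11*s^3 + 35*s^2 - 25*s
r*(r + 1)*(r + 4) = r^3 + 5*r^2 + 4*r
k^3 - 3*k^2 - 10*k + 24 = (k - 4)*(k - 2)*(k + 3)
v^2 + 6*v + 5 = (v + 1)*(v + 5)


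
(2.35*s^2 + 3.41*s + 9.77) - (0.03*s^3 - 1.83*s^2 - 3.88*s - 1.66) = -0.03*s^3 + 4.18*s^2 + 7.29*s + 11.43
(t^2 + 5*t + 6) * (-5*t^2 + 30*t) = -5*t^4 + 5*t^3 + 120*t^2 + 180*t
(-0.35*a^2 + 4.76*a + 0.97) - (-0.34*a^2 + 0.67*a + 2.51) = -0.00999999999999995*a^2 + 4.09*a - 1.54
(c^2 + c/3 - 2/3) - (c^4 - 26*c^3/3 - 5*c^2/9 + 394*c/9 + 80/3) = -c^4 + 26*c^3/3 + 14*c^2/9 - 391*c/9 - 82/3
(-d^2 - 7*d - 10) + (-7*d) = -d^2 - 14*d - 10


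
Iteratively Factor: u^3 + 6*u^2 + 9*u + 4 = (u + 4)*(u^2 + 2*u + 1) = (u + 1)*(u + 4)*(u + 1)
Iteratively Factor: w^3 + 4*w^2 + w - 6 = (w + 2)*(w^2 + 2*w - 3) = (w + 2)*(w + 3)*(w - 1)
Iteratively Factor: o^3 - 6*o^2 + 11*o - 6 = (o - 3)*(o^2 - 3*o + 2) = (o - 3)*(o - 2)*(o - 1)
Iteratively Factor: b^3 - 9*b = (b + 3)*(b^2 - 3*b) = (b - 3)*(b + 3)*(b)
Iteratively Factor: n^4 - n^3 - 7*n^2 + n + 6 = (n + 1)*(n^3 - 2*n^2 - 5*n + 6) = (n + 1)*(n + 2)*(n^2 - 4*n + 3) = (n - 3)*(n + 1)*(n + 2)*(n - 1)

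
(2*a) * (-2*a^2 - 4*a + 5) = -4*a^3 - 8*a^2 + 10*a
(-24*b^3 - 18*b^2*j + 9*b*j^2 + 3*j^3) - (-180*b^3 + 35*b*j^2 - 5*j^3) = 156*b^3 - 18*b^2*j - 26*b*j^2 + 8*j^3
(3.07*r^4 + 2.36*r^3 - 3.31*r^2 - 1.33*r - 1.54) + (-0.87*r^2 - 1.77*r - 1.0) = 3.07*r^4 + 2.36*r^3 - 4.18*r^2 - 3.1*r - 2.54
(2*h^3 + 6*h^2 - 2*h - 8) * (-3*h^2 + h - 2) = -6*h^5 - 16*h^4 + 8*h^3 + 10*h^2 - 4*h + 16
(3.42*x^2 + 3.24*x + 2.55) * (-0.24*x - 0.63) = -0.8208*x^3 - 2.9322*x^2 - 2.6532*x - 1.6065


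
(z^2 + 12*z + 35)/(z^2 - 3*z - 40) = (z + 7)/(z - 8)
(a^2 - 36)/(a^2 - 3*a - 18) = (a + 6)/(a + 3)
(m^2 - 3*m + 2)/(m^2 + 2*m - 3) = (m - 2)/(m + 3)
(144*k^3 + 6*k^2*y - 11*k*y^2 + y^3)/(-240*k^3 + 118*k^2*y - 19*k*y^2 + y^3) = (3*k + y)/(-5*k + y)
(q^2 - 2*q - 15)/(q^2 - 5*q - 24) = (q - 5)/(q - 8)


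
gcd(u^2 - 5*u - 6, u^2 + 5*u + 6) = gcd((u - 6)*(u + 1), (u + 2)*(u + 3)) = 1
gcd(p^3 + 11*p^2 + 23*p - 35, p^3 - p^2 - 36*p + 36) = p - 1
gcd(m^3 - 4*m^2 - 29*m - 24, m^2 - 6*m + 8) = 1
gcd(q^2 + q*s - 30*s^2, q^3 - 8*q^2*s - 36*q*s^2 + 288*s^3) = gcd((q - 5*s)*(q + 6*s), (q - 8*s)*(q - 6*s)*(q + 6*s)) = q + 6*s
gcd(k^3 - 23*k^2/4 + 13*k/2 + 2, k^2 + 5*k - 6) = 1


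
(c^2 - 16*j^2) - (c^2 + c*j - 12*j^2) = -c*j - 4*j^2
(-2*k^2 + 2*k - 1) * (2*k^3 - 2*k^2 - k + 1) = -4*k^5 + 8*k^4 - 4*k^3 - 2*k^2 + 3*k - 1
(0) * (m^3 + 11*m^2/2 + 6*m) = 0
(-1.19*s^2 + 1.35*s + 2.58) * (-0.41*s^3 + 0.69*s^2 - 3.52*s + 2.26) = 0.4879*s^5 - 1.3746*s^4 + 4.0625*s^3 - 5.6612*s^2 - 6.0306*s + 5.8308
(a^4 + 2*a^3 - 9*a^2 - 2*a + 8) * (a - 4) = a^5 - 2*a^4 - 17*a^3 + 34*a^2 + 16*a - 32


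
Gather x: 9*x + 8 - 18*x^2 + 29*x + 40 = -18*x^2 + 38*x + 48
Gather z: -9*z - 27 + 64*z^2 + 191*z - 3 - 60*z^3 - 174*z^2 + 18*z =-60*z^3 - 110*z^2 + 200*z - 30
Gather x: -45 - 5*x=-5*x - 45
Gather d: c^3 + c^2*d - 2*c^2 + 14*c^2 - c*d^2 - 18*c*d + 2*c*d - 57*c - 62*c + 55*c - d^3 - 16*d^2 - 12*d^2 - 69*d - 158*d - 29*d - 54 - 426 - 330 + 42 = c^3 + 12*c^2 - 64*c - d^3 + d^2*(-c - 28) + d*(c^2 - 16*c - 256) - 768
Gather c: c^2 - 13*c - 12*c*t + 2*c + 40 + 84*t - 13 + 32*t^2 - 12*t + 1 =c^2 + c*(-12*t - 11) + 32*t^2 + 72*t + 28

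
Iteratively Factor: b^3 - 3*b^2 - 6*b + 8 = (b - 4)*(b^2 + b - 2) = (b - 4)*(b - 1)*(b + 2)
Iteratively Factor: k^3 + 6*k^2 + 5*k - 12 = (k - 1)*(k^2 + 7*k + 12) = (k - 1)*(k + 3)*(k + 4)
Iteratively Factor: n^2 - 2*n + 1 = (n - 1)*(n - 1)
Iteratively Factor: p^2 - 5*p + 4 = (p - 4)*(p - 1)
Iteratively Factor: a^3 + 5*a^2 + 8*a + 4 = (a + 2)*(a^2 + 3*a + 2) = (a + 1)*(a + 2)*(a + 2)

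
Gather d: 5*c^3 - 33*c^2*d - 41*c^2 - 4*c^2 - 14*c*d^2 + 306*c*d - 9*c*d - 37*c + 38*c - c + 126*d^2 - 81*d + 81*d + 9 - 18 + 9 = 5*c^3 - 45*c^2 + d^2*(126 - 14*c) + d*(-33*c^2 + 297*c)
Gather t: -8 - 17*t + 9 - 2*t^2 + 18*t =-2*t^2 + t + 1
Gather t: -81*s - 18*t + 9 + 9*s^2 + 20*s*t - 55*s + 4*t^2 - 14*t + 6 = 9*s^2 - 136*s + 4*t^2 + t*(20*s - 32) + 15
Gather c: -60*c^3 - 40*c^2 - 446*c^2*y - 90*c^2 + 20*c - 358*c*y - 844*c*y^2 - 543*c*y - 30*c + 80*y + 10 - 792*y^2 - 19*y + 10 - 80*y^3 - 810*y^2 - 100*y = -60*c^3 + c^2*(-446*y - 130) + c*(-844*y^2 - 901*y - 10) - 80*y^3 - 1602*y^2 - 39*y + 20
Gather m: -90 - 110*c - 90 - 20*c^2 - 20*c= -20*c^2 - 130*c - 180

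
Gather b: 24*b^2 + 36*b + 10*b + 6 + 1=24*b^2 + 46*b + 7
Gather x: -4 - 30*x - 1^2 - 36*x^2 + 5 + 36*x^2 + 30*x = 0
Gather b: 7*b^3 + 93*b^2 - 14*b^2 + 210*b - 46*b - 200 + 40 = 7*b^3 + 79*b^2 + 164*b - 160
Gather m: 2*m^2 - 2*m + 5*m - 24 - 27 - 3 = 2*m^2 + 3*m - 54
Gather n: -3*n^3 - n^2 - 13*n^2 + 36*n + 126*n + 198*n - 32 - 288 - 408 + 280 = -3*n^3 - 14*n^2 + 360*n - 448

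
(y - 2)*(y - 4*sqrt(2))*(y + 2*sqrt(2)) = y^3 - 2*sqrt(2)*y^2 - 2*y^2 - 16*y + 4*sqrt(2)*y + 32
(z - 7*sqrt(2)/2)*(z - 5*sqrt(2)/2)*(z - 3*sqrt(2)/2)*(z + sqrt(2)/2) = z^4 - 7*sqrt(2)*z^3 + 28*z^2 - 17*sqrt(2)*z/2 - 105/4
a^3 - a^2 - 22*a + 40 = (a - 4)*(a - 2)*(a + 5)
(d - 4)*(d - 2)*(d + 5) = d^3 - d^2 - 22*d + 40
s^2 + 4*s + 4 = (s + 2)^2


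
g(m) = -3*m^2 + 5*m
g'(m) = 5 - 6*m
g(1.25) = 1.56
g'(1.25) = -2.50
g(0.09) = 0.43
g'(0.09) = 4.46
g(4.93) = -48.26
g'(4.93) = -24.58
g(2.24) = -3.85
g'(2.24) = -8.44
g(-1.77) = -18.25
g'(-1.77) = 15.62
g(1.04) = 1.96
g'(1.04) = -1.24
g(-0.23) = -1.31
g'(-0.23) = 6.38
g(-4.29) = -76.66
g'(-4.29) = 30.74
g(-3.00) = -42.00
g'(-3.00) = 23.00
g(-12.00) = -492.00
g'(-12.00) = 77.00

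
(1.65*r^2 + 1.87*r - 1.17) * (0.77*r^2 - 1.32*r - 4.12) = 1.2705*r^4 - 0.7381*r^3 - 10.1673*r^2 - 6.16*r + 4.8204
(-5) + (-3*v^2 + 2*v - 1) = -3*v^2 + 2*v - 6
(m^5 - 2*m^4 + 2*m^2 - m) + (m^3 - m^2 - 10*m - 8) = m^5 - 2*m^4 + m^3 + m^2 - 11*m - 8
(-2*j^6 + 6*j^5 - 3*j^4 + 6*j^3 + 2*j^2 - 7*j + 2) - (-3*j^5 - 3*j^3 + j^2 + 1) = -2*j^6 + 9*j^5 - 3*j^4 + 9*j^3 + j^2 - 7*j + 1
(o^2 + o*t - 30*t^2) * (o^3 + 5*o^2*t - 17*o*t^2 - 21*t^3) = o^5 + 6*o^4*t - 42*o^3*t^2 - 188*o^2*t^3 + 489*o*t^4 + 630*t^5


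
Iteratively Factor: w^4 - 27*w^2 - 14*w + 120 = (w + 3)*(w^3 - 3*w^2 - 18*w + 40) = (w - 5)*(w + 3)*(w^2 + 2*w - 8) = (w - 5)*(w - 2)*(w + 3)*(w + 4)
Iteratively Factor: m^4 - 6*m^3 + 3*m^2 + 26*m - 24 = (m - 1)*(m^3 - 5*m^2 - 2*m + 24) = (m - 1)*(m + 2)*(m^2 - 7*m + 12) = (m - 3)*(m - 1)*(m + 2)*(m - 4)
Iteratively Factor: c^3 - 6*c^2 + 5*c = (c)*(c^2 - 6*c + 5) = c*(c - 5)*(c - 1)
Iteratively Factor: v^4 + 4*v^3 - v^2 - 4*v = (v + 1)*(v^3 + 3*v^2 - 4*v) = (v - 1)*(v + 1)*(v^2 + 4*v) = v*(v - 1)*(v + 1)*(v + 4)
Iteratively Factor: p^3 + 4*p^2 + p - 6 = (p + 2)*(p^2 + 2*p - 3) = (p + 2)*(p + 3)*(p - 1)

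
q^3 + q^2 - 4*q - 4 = (q - 2)*(q + 1)*(q + 2)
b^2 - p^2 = (b - p)*(b + p)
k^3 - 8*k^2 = k^2*(k - 8)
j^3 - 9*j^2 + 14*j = j*(j - 7)*(j - 2)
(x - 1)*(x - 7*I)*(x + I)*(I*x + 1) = I*x^4 + 7*x^3 - I*x^3 - 7*x^2 + I*x^2 + 7*x - I*x - 7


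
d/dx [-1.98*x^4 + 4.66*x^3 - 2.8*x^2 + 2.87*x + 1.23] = -7.92*x^3 + 13.98*x^2 - 5.6*x + 2.87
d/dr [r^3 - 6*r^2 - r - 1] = 3*r^2 - 12*r - 1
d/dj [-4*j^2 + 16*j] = 16 - 8*j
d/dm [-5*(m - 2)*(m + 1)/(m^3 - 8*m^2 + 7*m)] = 5*(m^4 - 2*m^3 - 5*m^2 + 32*m - 14)/(m^2*(m^4 - 16*m^3 + 78*m^2 - 112*m + 49))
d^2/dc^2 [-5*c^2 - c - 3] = -10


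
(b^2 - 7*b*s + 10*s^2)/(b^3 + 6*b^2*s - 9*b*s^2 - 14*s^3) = (b - 5*s)/(b^2 + 8*b*s + 7*s^2)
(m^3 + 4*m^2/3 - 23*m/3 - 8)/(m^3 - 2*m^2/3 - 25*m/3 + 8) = (m + 1)/(m - 1)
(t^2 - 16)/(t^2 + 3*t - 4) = (t - 4)/(t - 1)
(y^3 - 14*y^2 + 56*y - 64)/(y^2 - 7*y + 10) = (y^2 - 12*y + 32)/(y - 5)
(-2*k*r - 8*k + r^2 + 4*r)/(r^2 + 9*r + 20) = (-2*k + r)/(r + 5)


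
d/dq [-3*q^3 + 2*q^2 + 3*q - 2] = -9*q^2 + 4*q + 3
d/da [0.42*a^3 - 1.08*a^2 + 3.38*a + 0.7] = 1.26*a^2 - 2.16*a + 3.38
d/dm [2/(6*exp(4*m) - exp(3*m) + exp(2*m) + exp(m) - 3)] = (-48*exp(3*m) + 6*exp(2*m) - 4*exp(m) - 2)*exp(m)/(6*exp(4*m) - exp(3*m) + exp(2*m) + exp(m) - 3)^2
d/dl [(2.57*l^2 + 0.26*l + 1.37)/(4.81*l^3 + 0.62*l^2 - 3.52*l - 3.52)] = (-12.3617*l^4 - 2.5012*l^3 - 28.9767*l^2 - 19.7916*l + 3.9072)/(23.1361*l^6 + 5.9644*l^5 - 33.478*l^4 - 38.2272*l^3 + 8.0256*l^2 + 24.7808*l + 12.3904)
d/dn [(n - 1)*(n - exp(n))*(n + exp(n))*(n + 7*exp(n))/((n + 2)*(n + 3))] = (-(n - 1)*(n + 2)*(n - exp(n))*(n + exp(n))*(n + 7*exp(n)) - (n - 1)*(n + 3)*(n - exp(n))*(n + exp(n))*(n + 7*exp(n)) + (n + 2)*(n + 3)*((1 - exp(n))*(n - 1)*(n + exp(n))*(n + 7*exp(n)) + (n - 1)*(n - exp(n))*(n + exp(n))*(7*exp(n) + 1) + (n - 1)*(n - exp(n))*(n + 7*exp(n))*(exp(n) + 1) + (n - exp(n))*(n + exp(n))*(n + 7*exp(n))))/((n + 2)^2*(n + 3)^2)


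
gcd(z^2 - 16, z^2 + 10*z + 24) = z + 4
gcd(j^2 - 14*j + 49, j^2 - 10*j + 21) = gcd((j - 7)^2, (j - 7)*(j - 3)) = j - 7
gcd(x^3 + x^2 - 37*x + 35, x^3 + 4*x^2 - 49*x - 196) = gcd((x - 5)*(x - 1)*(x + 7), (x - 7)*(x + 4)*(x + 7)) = x + 7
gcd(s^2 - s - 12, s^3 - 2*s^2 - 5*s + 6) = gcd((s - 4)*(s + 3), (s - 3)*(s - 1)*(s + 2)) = 1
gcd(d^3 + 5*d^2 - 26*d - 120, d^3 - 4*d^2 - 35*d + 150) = d^2 + d - 30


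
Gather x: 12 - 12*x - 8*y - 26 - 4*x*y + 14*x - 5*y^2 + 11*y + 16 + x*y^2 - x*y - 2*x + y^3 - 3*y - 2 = x*(y^2 - 5*y) + y^3 - 5*y^2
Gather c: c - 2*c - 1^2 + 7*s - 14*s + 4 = -c - 7*s + 3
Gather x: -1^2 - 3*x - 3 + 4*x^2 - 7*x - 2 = 4*x^2 - 10*x - 6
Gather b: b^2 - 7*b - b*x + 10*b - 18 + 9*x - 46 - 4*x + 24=b^2 + b*(3 - x) + 5*x - 40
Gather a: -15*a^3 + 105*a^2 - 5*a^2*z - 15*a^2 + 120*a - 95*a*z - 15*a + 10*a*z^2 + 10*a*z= -15*a^3 + a^2*(90 - 5*z) + a*(10*z^2 - 85*z + 105)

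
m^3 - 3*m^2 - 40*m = m*(m - 8)*(m + 5)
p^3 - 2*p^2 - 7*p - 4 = (p - 4)*(p + 1)^2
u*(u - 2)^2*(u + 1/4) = u^4 - 15*u^3/4 + 3*u^2 + u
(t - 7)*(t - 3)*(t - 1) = t^3 - 11*t^2 + 31*t - 21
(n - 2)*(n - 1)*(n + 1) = n^3 - 2*n^2 - n + 2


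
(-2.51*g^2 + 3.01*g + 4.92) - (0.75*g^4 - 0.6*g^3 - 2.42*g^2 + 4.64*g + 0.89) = -0.75*g^4 + 0.6*g^3 - 0.0899999999999999*g^2 - 1.63*g + 4.03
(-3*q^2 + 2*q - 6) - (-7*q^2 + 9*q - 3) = 4*q^2 - 7*q - 3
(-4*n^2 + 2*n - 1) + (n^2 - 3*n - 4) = -3*n^2 - n - 5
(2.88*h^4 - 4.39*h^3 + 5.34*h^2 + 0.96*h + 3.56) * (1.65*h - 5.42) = 4.752*h^5 - 22.8531*h^4 + 32.6048*h^3 - 27.3588*h^2 + 0.6708*h - 19.2952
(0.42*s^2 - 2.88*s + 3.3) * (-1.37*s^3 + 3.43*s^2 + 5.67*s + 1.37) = -0.5754*s^5 + 5.3862*s^4 - 12.018*s^3 - 4.4352*s^2 + 14.7654*s + 4.521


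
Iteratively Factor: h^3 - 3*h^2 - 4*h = (h - 4)*(h^2 + h) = (h - 4)*(h + 1)*(h)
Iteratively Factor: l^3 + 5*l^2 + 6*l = (l + 2)*(l^2 + 3*l) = l*(l + 2)*(l + 3)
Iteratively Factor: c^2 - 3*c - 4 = (c + 1)*(c - 4)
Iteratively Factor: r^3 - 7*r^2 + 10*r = (r)*(r^2 - 7*r + 10) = r*(r - 5)*(r - 2)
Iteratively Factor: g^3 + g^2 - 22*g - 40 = (g + 4)*(g^2 - 3*g - 10) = (g + 2)*(g + 4)*(g - 5)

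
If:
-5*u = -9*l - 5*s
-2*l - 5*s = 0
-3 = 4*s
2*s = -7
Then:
No Solution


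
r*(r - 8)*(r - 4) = r^3 - 12*r^2 + 32*r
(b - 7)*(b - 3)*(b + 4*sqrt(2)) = b^3 - 10*b^2 + 4*sqrt(2)*b^2 - 40*sqrt(2)*b + 21*b + 84*sqrt(2)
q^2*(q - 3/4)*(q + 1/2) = q^4 - q^3/4 - 3*q^2/8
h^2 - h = h*(h - 1)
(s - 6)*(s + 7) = s^2 + s - 42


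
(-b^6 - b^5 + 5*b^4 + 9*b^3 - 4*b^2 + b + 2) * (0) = 0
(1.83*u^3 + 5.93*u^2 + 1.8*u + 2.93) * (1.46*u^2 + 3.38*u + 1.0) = 2.6718*u^5 + 14.8432*u^4 + 24.5014*u^3 + 16.2918*u^2 + 11.7034*u + 2.93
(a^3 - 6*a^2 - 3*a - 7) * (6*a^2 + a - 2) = 6*a^5 - 35*a^4 - 26*a^3 - 33*a^2 - a + 14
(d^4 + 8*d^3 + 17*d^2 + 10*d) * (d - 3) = d^5 + 5*d^4 - 7*d^3 - 41*d^2 - 30*d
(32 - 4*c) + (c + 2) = 34 - 3*c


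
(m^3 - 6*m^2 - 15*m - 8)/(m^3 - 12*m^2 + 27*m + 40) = (m + 1)/(m - 5)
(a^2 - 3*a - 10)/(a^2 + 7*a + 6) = (a^2 - 3*a - 10)/(a^2 + 7*a + 6)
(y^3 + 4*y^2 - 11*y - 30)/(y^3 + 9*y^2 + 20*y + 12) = (y^2 + 2*y - 15)/(y^2 + 7*y + 6)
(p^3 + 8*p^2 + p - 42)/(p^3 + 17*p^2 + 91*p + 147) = (p - 2)/(p + 7)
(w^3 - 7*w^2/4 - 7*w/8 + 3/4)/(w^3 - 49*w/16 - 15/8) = 2*(2*w - 1)/(4*w + 5)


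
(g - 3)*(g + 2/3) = g^2 - 7*g/3 - 2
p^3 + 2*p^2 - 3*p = p*(p - 1)*(p + 3)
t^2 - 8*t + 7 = (t - 7)*(t - 1)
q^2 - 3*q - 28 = (q - 7)*(q + 4)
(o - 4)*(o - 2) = o^2 - 6*o + 8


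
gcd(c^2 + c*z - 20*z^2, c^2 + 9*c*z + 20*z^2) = c + 5*z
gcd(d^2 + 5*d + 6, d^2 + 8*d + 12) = d + 2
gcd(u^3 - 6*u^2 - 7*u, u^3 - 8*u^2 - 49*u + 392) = u - 7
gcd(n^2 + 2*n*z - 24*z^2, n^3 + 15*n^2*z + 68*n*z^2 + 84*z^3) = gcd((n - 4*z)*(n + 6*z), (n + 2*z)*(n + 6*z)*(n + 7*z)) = n + 6*z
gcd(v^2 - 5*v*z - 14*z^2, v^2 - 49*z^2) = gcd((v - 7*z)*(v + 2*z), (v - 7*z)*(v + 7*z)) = -v + 7*z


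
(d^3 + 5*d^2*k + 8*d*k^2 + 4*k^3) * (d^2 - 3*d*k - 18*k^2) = d^5 + 2*d^4*k - 25*d^3*k^2 - 110*d^2*k^3 - 156*d*k^4 - 72*k^5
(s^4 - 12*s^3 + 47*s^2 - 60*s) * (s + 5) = s^5 - 7*s^4 - 13*s^3 + 175*s^2 - 300*s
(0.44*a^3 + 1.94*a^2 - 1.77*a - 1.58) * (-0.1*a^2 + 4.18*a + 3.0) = -0.044*a^5 + 1.6452*a^4 + 9.6062*a^3 - 1.4206*a^2 - 11.9144*a - 4.74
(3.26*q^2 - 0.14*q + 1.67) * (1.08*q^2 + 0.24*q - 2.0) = 3.5208*q^4 + 0.6312*q^3 - 4.75*q^2 + 0.6808*q - 3.34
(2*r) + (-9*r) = -7*r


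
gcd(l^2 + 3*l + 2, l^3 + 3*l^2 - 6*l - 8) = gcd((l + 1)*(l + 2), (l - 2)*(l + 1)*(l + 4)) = l + 1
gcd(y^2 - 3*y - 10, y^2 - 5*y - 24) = 1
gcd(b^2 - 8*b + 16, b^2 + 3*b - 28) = b - 4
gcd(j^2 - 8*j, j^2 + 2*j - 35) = 1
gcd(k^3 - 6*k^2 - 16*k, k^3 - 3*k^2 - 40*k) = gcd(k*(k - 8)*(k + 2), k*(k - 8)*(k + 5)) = k^2 - 8*k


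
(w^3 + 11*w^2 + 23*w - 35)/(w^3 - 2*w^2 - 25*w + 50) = (w^2 + 6*w - 7)/(w^2 - 7*w + 10)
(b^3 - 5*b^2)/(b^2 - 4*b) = b*(b - 5)/(b - 4)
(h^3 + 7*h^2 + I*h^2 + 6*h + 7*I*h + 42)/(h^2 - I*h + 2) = (h^2 + h*(7 + 3*I) + 21*I)/(h + I)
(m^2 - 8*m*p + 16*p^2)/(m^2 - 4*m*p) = (m - 4*p)/m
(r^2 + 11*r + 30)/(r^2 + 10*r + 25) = (r + 6)/(r + 5)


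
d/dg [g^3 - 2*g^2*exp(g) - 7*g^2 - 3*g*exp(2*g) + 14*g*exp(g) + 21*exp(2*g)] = -2*g^2*exp(g) + 3*g^2 - 6*g*exp(2*g) + 10*g*exp(g) - 14*g + 39*exp(2*g) + 14*exp(g)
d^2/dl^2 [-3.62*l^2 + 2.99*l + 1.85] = -7.24000000000000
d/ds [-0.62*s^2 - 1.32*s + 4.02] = -1.24*s - 1.32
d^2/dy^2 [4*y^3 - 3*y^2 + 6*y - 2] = 24*y - 6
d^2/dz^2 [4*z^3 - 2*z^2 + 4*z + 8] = 24*z - 4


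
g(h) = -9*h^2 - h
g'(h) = -18*h - 1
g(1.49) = -21.47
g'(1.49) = -27.82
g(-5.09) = -228.08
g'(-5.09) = 90.62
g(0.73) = -5.53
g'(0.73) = -14.14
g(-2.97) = -76.42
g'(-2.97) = 52.46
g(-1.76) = -26.12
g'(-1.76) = 30.68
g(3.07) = -87.89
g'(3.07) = -56.26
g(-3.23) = -90.67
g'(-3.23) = 57.14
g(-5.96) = -313.73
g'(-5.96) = 106.28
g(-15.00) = -2010.00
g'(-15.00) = 269.00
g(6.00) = -330.00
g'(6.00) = -109.00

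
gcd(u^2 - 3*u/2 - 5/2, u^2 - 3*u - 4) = u + 1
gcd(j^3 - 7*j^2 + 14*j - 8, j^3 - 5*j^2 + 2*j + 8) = j^2 - 6*j + 8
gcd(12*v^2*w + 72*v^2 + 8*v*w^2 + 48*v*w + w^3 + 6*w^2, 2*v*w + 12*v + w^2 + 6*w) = 2*v*w + 12*v + w^2 + 6*w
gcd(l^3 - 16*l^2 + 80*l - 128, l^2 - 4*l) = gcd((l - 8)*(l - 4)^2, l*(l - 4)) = l - 4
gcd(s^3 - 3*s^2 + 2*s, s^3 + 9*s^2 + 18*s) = s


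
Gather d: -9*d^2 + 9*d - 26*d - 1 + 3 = -9*d^2 - 17*d + 2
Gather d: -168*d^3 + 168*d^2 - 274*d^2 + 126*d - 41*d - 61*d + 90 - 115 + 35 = -168*d^3 - 106*d^2 + 24*d + 10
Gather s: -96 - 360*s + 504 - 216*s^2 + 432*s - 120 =-216*s^2 + 72*s + 288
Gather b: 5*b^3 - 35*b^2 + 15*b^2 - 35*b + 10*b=5*b^3 - 20*b^2 - 25*b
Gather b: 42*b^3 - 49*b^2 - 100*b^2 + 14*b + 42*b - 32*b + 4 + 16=42*b^3 - 149*b^2 + 24*b + 20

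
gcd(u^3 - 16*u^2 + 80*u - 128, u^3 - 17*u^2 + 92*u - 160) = u^2 - 12*u + 32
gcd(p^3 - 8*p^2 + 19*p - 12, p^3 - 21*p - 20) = 1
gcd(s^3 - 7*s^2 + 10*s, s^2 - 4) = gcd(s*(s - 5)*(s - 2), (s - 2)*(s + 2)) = s - 2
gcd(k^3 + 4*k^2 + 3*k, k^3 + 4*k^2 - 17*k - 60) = k + 3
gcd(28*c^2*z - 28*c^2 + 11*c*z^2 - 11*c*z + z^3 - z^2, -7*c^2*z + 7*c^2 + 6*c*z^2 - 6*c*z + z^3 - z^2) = 7*c*z - 7*c + z^2 - z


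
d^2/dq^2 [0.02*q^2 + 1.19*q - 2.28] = 0.0400000000000000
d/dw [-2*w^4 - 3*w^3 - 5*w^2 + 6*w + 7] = -8*w^3 - 9*w^2 - 10*w + 6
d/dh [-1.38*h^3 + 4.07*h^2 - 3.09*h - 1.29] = -4.14*h^2 + 8.14*h - 3.09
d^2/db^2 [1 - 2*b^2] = -4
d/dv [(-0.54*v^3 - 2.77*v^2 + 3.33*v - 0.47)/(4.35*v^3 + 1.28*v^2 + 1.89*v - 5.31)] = (11.3583*v^4 - 31.0122*v^3 + 5.238*v^2 + 30.6206*v - 16.794)/(18.9225*v^6 + 11.136*v^5 + 18.0814*v^4 - 41.3586*v^3 - 10.0215*v^2 - 20.0718*v + 28.1961)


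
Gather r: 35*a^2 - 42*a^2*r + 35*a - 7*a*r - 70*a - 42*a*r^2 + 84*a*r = 35*a^2 - 42*a*r^2 - 35*a + r*(-42*a^2 + 77*a)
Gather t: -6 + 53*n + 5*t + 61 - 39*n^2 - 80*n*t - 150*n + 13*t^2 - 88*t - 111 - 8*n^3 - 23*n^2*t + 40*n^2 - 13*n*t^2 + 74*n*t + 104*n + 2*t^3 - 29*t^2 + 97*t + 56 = -8*n^3 + n^2 + 7*n + 2*t^3 + t^2*(-13*n - 16) + t*(-23*n^2 - 6*n + 14)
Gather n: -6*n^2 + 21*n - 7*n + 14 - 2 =-6*n^2 + 14*n + 12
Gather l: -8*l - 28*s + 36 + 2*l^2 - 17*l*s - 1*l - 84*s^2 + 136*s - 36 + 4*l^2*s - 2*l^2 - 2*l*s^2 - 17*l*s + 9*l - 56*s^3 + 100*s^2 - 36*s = 4*l^2*s + l*(-2*s^2 - 34*s) - 56*s^3 + 16*s^2 + 72*s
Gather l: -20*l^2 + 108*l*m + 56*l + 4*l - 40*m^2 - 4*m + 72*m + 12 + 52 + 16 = -20*l^2 + l*(108*m + 60) - 40*m^2 + 68*m + 80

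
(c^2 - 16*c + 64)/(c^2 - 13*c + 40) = (c - 8)/(c - 5)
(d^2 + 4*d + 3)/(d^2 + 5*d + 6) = (d + 1)/(d + 2)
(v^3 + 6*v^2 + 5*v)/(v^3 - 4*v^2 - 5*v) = (v + 5)/(v - 5)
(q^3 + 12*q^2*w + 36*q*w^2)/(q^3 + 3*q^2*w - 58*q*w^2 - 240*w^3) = q*(q + 6*w)/(q^2 - 3*q*w - 40*w^2)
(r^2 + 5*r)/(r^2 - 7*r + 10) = r*(r + 5)/(r^2 - 7*r + 10)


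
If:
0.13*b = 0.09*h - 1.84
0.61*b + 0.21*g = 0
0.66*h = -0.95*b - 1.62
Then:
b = -7.94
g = 23.07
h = 8.97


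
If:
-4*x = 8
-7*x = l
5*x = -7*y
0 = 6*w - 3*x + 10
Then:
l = 14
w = -8/3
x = -2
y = 10/7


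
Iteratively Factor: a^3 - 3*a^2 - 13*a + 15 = (a - 1)*(a^2 - 2*a - 15) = (a - 1)*(a + 3)*(a - 5)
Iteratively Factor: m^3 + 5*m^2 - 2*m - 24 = (m + 3)*(m^2 + 2*m - 8) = (m + 3)*(m + 4)*(m - 2)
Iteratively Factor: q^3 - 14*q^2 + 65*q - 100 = (q - 5)*(q^2 - 9*q + 20) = (q - 5)^2*(q - 4)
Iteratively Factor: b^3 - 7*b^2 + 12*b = (b)*(b^2 - 7*b + 12) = b*(b - 3)*(b - 4)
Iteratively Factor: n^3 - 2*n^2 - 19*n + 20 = (n + 4)*(n^2 - 6*n + 5) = (n - 1)*(n + 4)*(n - 5)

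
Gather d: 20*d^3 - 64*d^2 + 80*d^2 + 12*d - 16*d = 20*d^3 + 16*d^2 - 4*d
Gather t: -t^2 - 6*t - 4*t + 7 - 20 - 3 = -t^2 - 10*t - 16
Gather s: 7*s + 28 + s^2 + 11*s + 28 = s^2 + 18*s + 56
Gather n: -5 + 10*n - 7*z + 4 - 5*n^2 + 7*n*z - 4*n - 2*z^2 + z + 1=-5*n^2 + n*(7*z + 6) - 2*z^2 - 6*z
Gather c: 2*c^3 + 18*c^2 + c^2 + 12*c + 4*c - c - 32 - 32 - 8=2*c^3 + 19*c^2 + 15*c - 72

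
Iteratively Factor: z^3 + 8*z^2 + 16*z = (z + 4)*(z^2 + 4*z) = z*(z + 4)*(z + 4)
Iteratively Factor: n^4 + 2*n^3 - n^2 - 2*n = (n - 1)*(n^3 + 3*n^2 + 2*n) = n*(n - 1)*(n^2 + 3*n + 2) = n*(n - 1)*(n + 2)*(n + 1)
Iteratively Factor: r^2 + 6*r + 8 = (r + 2)*(r + 4)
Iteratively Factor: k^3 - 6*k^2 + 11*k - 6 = (k - 1)*(k^2 - 5*k + 6) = (k - 2)*(k - 1)*(k - 3)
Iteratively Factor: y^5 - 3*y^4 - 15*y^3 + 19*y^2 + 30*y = (y - 2)*(y^4 - y^3 - 17*y^2 - 15*y) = (y - 5)*(y - 2)*(y^3 + 4*y^2 + 3*y) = y*(y - 5)*(y - 2)*(y^2 + 4*y + 3) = y*(y - 5)*(y - 2)*(y + 3)*(y + 1)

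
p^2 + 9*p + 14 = (p + 2)*(p + 7)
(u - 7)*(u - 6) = u^2 - 13*u + 42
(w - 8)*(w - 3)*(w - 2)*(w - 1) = w^4 - 14*w^3 + 59*w^2 - 94*w + 48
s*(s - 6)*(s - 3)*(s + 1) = s^4 - 8*s^3 + 9*s^2 + 18*s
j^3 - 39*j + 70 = (j - 5)*(j - 2)*(j + 7)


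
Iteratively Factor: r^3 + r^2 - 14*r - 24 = (r + 3)*(r^2 - 2*r - 8) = (r - 4)*(r + 3)*(r + 2)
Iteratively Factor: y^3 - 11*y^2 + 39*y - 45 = (y - 3)*(y^2 - 8*y + 15) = (y - 5)*(y - 3)*(y - 3)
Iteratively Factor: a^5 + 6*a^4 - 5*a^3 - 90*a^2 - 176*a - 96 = (a - 4)*(a^4 + 10*a^3 + 35*a^2 + 50*a + 24) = (a - 4)*(a + 3)*(a^3 + 7*a^2 + 14*a + 8) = (a - 4)*(a + 2)*(a + 3)*(a^2 + 5*a + 4) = (a - 4)*(a + 1)*(a + 2)*(a + 3)*(a + 4)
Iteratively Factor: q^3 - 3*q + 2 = (q - 1)*(q^2 + q - 2) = (q - 1)*(q + 2)*(q - 1)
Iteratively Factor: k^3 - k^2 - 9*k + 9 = (k - 1)*(k^2 - 9) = (k - 3)*(k - 1)*(k + 3)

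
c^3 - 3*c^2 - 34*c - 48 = (c - 8)*(c + 2)*(c + 3)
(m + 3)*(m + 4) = m^2 + 7*m + 12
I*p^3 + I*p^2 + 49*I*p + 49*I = (p - 7*I)*(p + 7*I)*(I*p + I)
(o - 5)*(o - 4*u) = o^2 - 4*o*u - 5*o + 20*u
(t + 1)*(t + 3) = t^2 + 4*t + 3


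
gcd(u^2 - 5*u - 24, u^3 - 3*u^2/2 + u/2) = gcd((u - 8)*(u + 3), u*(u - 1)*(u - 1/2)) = 1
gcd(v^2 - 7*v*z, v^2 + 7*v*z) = v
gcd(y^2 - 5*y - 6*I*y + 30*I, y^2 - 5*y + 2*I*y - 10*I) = y - 5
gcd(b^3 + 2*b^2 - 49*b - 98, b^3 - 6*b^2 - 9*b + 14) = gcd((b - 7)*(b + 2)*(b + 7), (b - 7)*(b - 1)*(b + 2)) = b^2 - 5*b - 14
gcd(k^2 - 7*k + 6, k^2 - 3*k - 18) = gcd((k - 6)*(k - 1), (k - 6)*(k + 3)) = k - 6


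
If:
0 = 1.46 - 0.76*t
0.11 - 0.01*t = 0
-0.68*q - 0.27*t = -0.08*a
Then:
No Solution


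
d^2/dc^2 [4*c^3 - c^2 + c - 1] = 24*c - 2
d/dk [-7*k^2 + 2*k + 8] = 2 - 14*k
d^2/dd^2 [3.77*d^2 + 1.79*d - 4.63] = 7.54000000000000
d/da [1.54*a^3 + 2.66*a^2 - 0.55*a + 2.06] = 4.62*a^2 + 5.32*a - 0.55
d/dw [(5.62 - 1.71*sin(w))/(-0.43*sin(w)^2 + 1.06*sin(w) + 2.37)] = (-0.7353*sin(w)^2 + 4.8332*sin(w) - 10.0099)*cos(w)/(0.1849*sin(w)^4 - 0.9116*sin(w)^3 - 0.9146*sin(w)^2 + 5.0244*sin(w) + 5.6169)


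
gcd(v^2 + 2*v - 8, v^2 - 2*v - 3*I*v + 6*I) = v - 2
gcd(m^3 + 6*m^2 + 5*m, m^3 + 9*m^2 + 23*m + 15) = m^2 + 6*m + 5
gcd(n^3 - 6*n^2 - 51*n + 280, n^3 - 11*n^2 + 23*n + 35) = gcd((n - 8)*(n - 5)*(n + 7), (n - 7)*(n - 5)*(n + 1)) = n - 5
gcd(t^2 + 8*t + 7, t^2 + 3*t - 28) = t + 7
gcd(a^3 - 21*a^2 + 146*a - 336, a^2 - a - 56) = a - 8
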